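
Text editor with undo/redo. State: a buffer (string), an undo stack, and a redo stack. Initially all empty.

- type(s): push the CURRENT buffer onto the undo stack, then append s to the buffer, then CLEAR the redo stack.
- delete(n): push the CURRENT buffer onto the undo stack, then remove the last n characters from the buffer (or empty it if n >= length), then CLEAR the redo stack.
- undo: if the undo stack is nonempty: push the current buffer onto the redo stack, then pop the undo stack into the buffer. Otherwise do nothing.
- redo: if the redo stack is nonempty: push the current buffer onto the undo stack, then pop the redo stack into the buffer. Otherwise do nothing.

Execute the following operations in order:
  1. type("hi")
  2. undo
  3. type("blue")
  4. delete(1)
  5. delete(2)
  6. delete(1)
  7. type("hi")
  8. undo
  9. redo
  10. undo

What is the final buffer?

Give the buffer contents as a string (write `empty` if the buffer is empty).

After op 1 (type): buf='hi' undo_depth=1 redo_depth=0
After op 2 (undo): buf='(empty)' undo_depth=0 redo_depth=1
After op 3 (type): buf='blue' undo_depth=1 redo_depth=0
After op 4 (delete): buf='blu' undo_depth=2 redo_depth=0
After op 5 (delete): buf='b' undo_depth=3 redo_depth=0
After op 6 (delete): buf='(empty)' undo_depth=4 redo_depth=0
After op 7 (type): buf='hi' undo_depth=5 redo_depth=0
After op 8 (undo): buf='(empty)' undo_depth=4 redo_depth=1
After op 9 (redo): buf='hi' undo_depth=5 redo_depth=0
After op 10 (undo): buf='(empty)' undo_depth=4 redo_depth=1

Answer: empty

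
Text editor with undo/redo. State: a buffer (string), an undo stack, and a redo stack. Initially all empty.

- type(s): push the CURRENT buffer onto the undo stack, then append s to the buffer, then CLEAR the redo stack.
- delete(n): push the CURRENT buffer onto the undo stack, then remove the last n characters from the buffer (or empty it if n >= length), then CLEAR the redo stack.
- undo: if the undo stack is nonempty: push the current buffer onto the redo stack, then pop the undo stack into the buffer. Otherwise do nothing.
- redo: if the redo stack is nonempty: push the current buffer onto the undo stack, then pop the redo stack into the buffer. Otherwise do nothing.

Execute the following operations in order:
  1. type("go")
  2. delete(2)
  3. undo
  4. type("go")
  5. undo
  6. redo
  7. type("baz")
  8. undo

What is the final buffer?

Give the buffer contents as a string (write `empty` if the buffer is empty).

After op 1 (type): buf='go' undo_depth=1 redo_depth=0
After op 2 (delete): buf='(empty)' undo_depth=2 redo_depth=0
After op 3 (undo): buf='go' undo_depth=1 redo_depth=1
After op 4 (type): buf='gogo' undo_depth=2 redo_depth=0
After op 5 (undo): buf='go' undo_depth=1 redo_depth=1
After op 6 (redo): buf='gogo' undo_depth=2 redo_depth=0
After op 7 (type): buf='gogobaz' undo_depth=3 redo_depth=0
After op 8 (undo): buf='gogo' undo_depth=2 redo_depth=1

Answer: gogo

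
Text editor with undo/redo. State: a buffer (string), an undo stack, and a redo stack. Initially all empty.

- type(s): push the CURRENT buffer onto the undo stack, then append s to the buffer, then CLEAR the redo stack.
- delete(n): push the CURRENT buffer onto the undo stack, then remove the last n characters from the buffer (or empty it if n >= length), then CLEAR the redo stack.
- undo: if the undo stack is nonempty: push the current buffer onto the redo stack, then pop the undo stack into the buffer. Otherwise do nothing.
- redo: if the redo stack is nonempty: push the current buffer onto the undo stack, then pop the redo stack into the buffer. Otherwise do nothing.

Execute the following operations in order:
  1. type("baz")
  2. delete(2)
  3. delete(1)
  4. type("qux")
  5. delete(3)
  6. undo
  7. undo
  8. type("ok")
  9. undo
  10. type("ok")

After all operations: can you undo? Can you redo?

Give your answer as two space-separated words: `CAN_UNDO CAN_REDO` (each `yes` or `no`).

Answer: yes no

Derivation:
After op 1 (type): buf='baz' undo_depth=1 redo_depth=0
After op 2 (delete): buf='b' undo_depth=2 redo_depth=0
After op 3 (delete): buf='(empty)' undo_depth=3 redo_depth=0
After op 4 (type): buf='qux' undo_depth=4 redo_depth=0
After op 5 (delete): buf='(empty)' undo_depth=5 redo_depth=0
After op 6 (undo): buf='qux' undo_depth=4 redo_depth=1
After op 7 (undo): buf='(empty)' undo_depth=3 redo_depth=2
After op 8 (type): buf='ok' undo_depth=4 redo_depth=0
After op 9 (undo): buf='(empty)' undo_depth=3 redo_depth=1
After op 10 (type): buf='ok' undo_depth=4 redo_depth=0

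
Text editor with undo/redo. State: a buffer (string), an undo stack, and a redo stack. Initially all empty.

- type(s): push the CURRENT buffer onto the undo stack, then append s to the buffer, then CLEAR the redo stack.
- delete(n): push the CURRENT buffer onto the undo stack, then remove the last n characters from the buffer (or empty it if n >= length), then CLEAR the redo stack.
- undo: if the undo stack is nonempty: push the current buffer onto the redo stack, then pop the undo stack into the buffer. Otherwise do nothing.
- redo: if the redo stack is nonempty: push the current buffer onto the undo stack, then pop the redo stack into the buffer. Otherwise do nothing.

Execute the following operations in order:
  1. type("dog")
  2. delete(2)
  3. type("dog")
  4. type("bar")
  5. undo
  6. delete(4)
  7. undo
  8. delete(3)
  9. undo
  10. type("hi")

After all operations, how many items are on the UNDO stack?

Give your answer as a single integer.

Answer: 4

Derivation:
After op 1 (type): buf='dog' undo_depth=1 redo_depth=0
After op 2 (delete): buf='d' undo_depth=2 redo_depth=0
After op 3 (type): buf='ddog' undo_depth=3 redo_depth=0
After op 4 (type): buf='ddogbar' undo_depth=4 redo_depth=0
After op 5 (undo): buf='ddog' undo_depth=3 redo_depth=1
After op 6 (delete): buf='(empty)' undo_depth=4 redo_depth=0
After op 7 (undo): buf='ddog' undo_depth=3 redo_depth=1
After op 8 (delete): buf='d' undo_depth=4 redo_depth=0
After op 9 (undo): buf='ddog' undo_depth=3 redo_depth=1
After op 10 (type): buf='ddoghi' undo_depth=4 redo_depth=0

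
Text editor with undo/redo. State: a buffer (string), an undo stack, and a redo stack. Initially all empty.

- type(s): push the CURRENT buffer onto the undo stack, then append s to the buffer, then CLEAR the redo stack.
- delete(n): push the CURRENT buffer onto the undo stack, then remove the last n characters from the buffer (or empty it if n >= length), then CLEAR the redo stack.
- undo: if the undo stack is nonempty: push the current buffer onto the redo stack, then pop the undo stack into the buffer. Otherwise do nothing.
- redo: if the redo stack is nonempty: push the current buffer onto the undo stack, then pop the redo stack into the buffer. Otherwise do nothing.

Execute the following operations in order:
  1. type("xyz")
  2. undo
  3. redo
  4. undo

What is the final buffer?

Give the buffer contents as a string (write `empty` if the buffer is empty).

Answer: empty

Derivation:
After op 1 (type): buf='xyz' undo_depth=1 redo_depth=0
After op 2 (undo): buf='(empty)' undo_depth=0 redo_depth=1
After op 3 (redo): buf='xyz' undo_depth=1 redo_depth=0
After op 4 (undo): buf='(empty)' undo_depth=0 redo_depth=1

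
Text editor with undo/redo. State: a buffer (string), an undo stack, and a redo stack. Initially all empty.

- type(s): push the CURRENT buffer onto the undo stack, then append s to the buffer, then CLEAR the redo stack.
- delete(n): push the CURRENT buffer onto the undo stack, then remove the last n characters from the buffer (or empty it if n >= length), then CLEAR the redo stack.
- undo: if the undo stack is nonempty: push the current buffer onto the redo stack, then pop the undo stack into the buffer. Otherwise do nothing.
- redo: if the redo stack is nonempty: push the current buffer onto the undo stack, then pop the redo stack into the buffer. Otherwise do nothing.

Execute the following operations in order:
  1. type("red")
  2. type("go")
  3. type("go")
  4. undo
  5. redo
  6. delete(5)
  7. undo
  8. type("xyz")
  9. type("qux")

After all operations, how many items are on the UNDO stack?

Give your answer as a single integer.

After op 1 (type): buf='red' undo_depth=1 redo_depth=0
After op 2 (type): buf='redgo' undo_depth=2 redo_depth=0
After op 3 (type): buf='redgogo' undo_depth=3 redo_depth=0
After op 4 (undo): buf='redgo' undo_depth=2 redo_depth=1
After op 5 (redo): buf='redgogo' undo_depth=3 redo_depth=0
After op 6 (delete): buf='re' undo_depth=4 redo_depth=0
After op 7 (undo): buf='redgogo' undo_depth=3 redo_depth=1
After op 8 (type): buf='redgogoxyz' undo_depth=4 redo_depth=0
After op 9 (type): buf='redgogoxyzqux' undo_depth=5 redo_depth=0

Answer: 5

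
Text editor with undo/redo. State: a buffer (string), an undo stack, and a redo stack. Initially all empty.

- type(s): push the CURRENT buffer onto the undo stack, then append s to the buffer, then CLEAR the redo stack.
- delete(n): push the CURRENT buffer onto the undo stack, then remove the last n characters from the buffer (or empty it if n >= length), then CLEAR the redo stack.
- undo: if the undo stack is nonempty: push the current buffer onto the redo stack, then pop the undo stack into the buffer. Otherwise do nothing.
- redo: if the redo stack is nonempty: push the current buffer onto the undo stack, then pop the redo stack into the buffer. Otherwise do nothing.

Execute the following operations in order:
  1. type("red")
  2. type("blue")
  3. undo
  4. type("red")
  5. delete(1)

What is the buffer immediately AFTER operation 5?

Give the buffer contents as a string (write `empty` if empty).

Answer: redre

Derivation:
After op 1 (type): buf='red' undo_depth=1 redo_depth=0
After op 2 (type): buf='redblue' undo_depth=2 redo_depth=0
After op 3 (undo): buf='red' undo_depth=1 redo_depth=1
After op 4 (type): buf='redred' undo_depth=2 redo_depth=0
After op 5 (delete): buf='redre' undo_depth=3 redo_depth=0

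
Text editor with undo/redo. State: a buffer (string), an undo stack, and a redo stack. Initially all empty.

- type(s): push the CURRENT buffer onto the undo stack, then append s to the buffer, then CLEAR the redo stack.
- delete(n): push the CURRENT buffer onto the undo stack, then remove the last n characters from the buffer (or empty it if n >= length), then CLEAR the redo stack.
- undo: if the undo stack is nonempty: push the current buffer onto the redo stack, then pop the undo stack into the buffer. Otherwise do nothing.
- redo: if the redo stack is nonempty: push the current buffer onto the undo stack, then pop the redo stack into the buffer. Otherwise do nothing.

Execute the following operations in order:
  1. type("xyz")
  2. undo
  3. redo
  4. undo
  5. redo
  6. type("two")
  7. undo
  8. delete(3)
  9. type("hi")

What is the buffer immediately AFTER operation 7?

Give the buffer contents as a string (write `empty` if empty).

Answer: xyz

Derivation:
After op 1 (type): buf='xyz' undo_depth=1 redo_depth=0
After op 2 (undo): buf='(empty)' undo_depth=0 redo_depth=1
After op 3 (redo): buf='xyz' undo_depth=1 redo_depth=0
After op 4 (undo): buf='(empty)' undo_depth=0 redo_depth=1
After op 5 (redo): buf='xyz' undo_depth=1 redo_depth=0
After op 6 (type): buf='xyztwo' undo_depth=2 redo_depth=0
After op 7 (undo): buf='xyz' undo_depth=1 redo_depth=1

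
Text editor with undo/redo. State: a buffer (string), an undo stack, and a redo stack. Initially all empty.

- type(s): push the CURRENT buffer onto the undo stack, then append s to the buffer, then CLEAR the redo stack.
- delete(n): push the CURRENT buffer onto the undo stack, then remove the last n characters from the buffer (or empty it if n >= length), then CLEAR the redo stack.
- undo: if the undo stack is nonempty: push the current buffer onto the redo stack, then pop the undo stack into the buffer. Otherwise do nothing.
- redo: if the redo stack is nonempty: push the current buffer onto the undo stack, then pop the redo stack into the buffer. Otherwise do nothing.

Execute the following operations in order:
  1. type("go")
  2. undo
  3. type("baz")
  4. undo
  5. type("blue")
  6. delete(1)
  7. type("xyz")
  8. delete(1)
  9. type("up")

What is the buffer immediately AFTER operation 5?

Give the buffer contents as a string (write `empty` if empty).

After op 1 (type): buf='go' undo_depth=1 redo_depth=0
After op 2 (undo): buf='(empty)' undo_depth=0 redo_depth=1
After op 3 (type): buf='baz' undo_depth=1 redo_depth=0
After op 4 (undo): buf='(empty)' undo_depth=0 redo_depth=1
After op 5 (type): buf='blue' undo_depth=1 redo_depth=0

Answer: blue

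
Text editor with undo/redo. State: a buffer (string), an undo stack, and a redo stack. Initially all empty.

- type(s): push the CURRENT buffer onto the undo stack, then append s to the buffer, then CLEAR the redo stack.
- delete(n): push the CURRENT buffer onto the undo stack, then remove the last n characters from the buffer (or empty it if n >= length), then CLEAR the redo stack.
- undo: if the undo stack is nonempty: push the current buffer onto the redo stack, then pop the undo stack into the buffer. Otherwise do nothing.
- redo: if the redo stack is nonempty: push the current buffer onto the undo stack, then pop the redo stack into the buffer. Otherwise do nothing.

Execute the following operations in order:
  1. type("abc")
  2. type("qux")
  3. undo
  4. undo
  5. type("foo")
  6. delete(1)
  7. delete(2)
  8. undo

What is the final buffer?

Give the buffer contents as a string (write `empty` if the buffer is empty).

After op 1 (type): buf='abc' undo_depth=1 redo_depth=0
After op 2 (type): buf='abcqux' undo_depth=2 redo_depth=0
After op 3 (undo): buf='abc' undo_depth=1 redo_depth=1
After op 4 (undo): buf='(empty)' undo_depth=0 redo_depth=2
After op 5 (type): buf='foo' undo_depth=1 redo_depth=0
After op 6 (delete): buf='fo' undo_depth=2 redo_depth=0
After op 7 (delete): buf='(empty)' undo_depth=3 redo_depth=0
After op 8 (undo): buf='fo' undo_depth=2 redo_depth=1

Answer: fo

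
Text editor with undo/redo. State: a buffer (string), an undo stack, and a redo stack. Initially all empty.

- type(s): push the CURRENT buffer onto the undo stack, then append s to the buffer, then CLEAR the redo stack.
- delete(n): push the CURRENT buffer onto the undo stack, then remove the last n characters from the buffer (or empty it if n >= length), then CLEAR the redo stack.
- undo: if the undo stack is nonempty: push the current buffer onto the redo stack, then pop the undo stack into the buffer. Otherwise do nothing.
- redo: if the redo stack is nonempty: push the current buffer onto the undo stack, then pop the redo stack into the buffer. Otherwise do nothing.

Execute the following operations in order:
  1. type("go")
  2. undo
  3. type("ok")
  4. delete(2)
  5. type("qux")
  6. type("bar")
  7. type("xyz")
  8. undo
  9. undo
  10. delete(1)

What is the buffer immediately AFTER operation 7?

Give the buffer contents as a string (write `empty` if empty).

After op 1 (type): buf='go' undo_depth=1 redo_depth=0
After op 2 (undo): buf='(empty)' undo_depth=0 redo_depth=1
After op 3 (type): buf='ok' undo_depth=1 redo_depth=0
After op 4 (delete): buf='(empty)' undo_depth=2 redo_depth=0
After op 5 (type): buf='qux' undo_depth=3 redo_depth=0
After op 6 (type): buf='quxbar' undo_depth=4 redo_depth=0
After op 7 (type): buf='quxbarxyz' undo_depth=5 redo_depth=0

Answer: quxbarxyz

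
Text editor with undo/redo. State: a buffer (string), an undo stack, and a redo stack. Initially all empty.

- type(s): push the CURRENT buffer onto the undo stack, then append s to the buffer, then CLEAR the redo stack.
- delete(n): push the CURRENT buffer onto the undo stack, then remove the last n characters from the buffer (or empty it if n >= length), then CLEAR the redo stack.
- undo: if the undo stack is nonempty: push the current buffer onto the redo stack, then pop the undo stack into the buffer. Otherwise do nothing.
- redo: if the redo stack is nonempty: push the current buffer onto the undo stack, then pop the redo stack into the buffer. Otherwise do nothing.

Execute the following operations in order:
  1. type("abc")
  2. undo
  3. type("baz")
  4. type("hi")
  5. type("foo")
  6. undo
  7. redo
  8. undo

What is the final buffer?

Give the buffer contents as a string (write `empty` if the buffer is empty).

Answer: bazhi

Derivation:
After op 1 (type): buf='abc' undo_depth=1 redo_depth=0
After op 2 (undo): buf='(empty)' undo_depth=0 redo_depth=1
After op 3 (type): buf='baz' undo_depth=1 redo_depth=0
After op 4 (type): buf='bazhi' undo_depth=2 redo_depth=0
After op 5 (type): buf='bazhifoo' undo_depth=3 redo_depth=0
After op 6 (undo): buf='bazhi' undo_depth=2 redo_depth=1
After op 7 (redo): buf='bazhifoo' undo_depth=3 redo_depth=0
After op 8 (undo): buf='bazhi' undo_depth=2 redo_depth=1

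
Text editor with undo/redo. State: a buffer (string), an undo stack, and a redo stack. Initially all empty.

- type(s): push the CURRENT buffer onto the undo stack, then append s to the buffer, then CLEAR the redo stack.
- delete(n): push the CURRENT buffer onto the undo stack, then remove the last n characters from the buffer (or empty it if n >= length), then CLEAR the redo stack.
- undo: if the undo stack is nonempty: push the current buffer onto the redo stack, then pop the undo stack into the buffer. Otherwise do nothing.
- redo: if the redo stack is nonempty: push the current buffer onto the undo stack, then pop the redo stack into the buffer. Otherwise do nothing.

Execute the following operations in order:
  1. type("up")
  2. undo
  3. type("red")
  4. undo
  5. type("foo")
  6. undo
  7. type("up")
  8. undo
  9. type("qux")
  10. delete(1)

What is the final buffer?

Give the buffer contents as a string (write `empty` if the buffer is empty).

Answer: qu

Derivation:
After op 1 (type): buf='up' undo_depth=1 redo_depth=0
After op 2 (undo): buf='(empty)' undo_depth=0 redo_depth=1
After op 3 (type): buf='red' undo_depth=1 redo_depth=0
After op 4 (undo): buf='(empty)' undo_depth=0 redo_depth=1
After op 5 (type): buf='foo' undo_depth=1 redo_depth=0
After op 6 (undo): buf='(empty)' undo_depth=0 redo_depth=1
After op 7 (type): buf='up' undo_depth=1 redo_depth=0
After op 8 (undo): buf='(empty)' undo_depth=0 redo_depth=1
After op 9 (type): buf='qux' undo_depth=1 redo_depth=0
After op 10 (delete): buf='qu' undo_depth=2 redo_depth=0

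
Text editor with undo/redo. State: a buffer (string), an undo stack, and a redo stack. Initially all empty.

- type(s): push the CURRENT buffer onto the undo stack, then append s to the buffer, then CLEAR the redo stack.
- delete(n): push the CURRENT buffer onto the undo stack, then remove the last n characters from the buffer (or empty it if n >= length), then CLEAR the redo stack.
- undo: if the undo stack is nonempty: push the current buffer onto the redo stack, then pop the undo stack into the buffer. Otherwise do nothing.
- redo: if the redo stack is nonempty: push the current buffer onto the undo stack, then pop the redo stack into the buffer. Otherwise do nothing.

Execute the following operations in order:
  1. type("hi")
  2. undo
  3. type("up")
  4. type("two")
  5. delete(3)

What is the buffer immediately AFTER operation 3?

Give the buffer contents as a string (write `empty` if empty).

Answer: up

Derivation:
After op 1 (type): buf='hi' undo_depth=1 redo_depth=0
After op 2 (undo): buf='(empty)' undo_depth=0 redo_depth=1
After op 3 (type): buf='up' undo_depth=1 redo_depth=0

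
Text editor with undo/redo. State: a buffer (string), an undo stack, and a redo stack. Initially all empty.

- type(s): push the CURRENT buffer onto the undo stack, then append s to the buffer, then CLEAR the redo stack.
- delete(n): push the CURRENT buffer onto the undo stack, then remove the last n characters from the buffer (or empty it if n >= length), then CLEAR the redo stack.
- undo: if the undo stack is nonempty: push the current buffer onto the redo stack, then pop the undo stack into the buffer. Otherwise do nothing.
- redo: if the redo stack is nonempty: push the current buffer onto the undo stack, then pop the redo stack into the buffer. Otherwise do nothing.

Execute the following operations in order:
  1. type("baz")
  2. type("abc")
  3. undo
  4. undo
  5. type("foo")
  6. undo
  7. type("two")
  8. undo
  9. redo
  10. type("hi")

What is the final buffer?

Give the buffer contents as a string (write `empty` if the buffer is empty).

Answer: twohi

Derivation:
After op 1 (type): buf='baz' undo_depth=1 redo_depth=0
After op 2 (type): buf='bazabc' undo_depth=2 redo_depth=0
After op 3 (undo): buf='baz' undo_depth=1 redo_depth=1
After op 4 (undo): buf='(empty)' undo_depth=0 redo_depth=2
After op 5 (type): buf='foo' undo_depth=1 redo_depth=0
After op 6 (undo): buf='(empty)' undo_depth=0 redo_depth=1
After op 7 (type): buf='two' undo_depth=1 redo_depth=0
After op 8 (undo): buf='(empty)' undo_depth=0 redo_depth=1
After op 9 (redo): buf='two' undo_depth=1 redo_depth=0
After op 10 (type): buf='twohi' undo_depth=2 redo_depth=0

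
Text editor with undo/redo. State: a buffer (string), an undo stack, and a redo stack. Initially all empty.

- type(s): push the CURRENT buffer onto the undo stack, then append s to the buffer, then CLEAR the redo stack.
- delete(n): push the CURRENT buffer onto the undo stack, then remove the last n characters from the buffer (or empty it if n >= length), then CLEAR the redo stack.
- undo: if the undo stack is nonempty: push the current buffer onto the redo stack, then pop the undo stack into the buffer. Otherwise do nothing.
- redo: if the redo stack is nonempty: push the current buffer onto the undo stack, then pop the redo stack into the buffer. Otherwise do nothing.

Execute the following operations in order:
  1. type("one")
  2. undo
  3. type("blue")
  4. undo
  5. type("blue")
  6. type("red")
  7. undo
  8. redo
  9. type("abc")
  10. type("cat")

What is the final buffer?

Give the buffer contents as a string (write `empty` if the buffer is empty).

After op 1 (type): buf='one' undo_depth=1 redo_depth=0
After op 2 (undo): buf='(empty)' undo_depth=0 redo_depth=1
After op 3 (type): buf='blue' undo_depth=1 redo_depth=0
After op 4 (undo): buf='(empty)' undo_depth=0 redo_depth=1
After op 5 (type): buf='blue' undo_depth=1 redo_depth=0
After op 6 (type): buf='bluered' undo_depth=2 redo_depth=0
After op 7 (undo): buf='blue' undo_depth=1 redo_depth=1
After op 8 (redo): buf='bluered' undo_depth=2 redo_depth=0
After op 9 (type): buf='blueredabc' undo_depth=3 redo_depth=0
After op 10 (type): buf='blueredabccat' undo_depth=4 redo_depth=0

Answer: blueredabccat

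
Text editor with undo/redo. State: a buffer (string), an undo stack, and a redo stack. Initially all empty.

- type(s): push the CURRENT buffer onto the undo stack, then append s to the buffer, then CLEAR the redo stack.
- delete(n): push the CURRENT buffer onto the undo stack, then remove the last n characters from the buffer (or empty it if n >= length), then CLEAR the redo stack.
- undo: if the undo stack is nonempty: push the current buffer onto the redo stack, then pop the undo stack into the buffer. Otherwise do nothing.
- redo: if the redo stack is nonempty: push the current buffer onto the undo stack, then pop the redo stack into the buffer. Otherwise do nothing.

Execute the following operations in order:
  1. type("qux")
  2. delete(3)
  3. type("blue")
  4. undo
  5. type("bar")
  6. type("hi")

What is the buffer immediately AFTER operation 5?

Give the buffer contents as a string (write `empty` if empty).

After op 1 (type): buf='qux' undo_depth=1 redo_depth=0
After op 2 (delete): buf='(empty)' undo_depth=2 redo_depth=0
After op 3 (type): buf='blue' undo_depth=3 redo_depth=0
After op 4 (undo): buf='(empty)' undo_depth=2 redo_depth=1
After op 5 (type): buf='bar' undo_depth=3 redo_depth=0

Answer: bar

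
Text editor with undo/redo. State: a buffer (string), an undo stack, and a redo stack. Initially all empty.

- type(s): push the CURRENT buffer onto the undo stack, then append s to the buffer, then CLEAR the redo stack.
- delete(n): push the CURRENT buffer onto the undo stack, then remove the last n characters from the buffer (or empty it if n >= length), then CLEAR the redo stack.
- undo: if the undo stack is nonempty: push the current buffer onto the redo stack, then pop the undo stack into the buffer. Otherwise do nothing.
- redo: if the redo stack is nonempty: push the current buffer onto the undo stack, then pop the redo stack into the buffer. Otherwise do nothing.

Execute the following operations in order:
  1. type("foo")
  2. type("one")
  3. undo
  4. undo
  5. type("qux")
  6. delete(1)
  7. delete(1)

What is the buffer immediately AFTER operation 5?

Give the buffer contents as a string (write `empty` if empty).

After op 1 (type): buf='foo' undo_depth=1 redo_depth=0
After op 2 (type): buf='fooone' undo_depth=2 redo_depth=0
After op 3 (undo): buf='foo' undo_depth=1 redo_depth=1
After op 4 (undo): buf='(empty)' undo_depth=0 redo_depth=2
After op 5 (type): buf='qux' undo_depth=1 redo_depth=0

Answer: qux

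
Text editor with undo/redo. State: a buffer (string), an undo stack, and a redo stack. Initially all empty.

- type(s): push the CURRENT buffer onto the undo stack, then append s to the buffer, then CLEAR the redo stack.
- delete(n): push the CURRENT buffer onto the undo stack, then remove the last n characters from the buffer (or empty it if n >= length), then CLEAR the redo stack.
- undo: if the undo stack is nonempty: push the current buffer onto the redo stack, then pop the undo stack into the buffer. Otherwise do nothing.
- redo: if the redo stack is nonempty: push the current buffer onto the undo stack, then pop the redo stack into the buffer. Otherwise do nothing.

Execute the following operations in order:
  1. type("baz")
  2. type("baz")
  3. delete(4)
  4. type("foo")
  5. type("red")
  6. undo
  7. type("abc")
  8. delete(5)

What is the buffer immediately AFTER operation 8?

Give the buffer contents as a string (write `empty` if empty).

Answer: baf

Derivation:
After op 1 (type): buf='baz' undo_depth=1 redo_depth=0
After op 2 (type): buf='bazbaz' undo_depth=2 redo_depth=0
After op 3 (delete): buf='ba' undo_depth=3 redo_depth=0
After op 4 (type): buf='bafoo' undo_depth=4 redo_depth=0
After op 5 (type): buf='bafoored' undo_depth=5 redo_depth=0
After op 6 (undo): buf='bafoo' undo_depth=4 redo_depth=1
After op 7 (type): buf='bafooabc' undo_depth=5 redo_depth=0
After op 8 (delete): buf='baf' undo_depth=6 redo_depth=0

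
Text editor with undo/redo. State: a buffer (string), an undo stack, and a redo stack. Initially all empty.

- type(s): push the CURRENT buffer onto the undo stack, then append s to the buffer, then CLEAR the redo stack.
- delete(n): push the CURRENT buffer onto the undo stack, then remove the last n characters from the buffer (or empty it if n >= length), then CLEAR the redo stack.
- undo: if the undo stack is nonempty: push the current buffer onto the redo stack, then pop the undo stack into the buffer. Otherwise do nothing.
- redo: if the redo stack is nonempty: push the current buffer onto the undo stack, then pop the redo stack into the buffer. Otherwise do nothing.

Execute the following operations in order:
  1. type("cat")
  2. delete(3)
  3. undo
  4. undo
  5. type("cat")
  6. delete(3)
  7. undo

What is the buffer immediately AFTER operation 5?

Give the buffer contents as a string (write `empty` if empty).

After op 1 (type): buf='cat' undo_depth=1 redo_depth=0
After op 2 (delete): buf='(empty)' undo_depth=2 redo_depth=0
After op 3 (undo): buf='cat' undo_depth=1 redo_depth=1
After op 4 (undo): buf='(empty)' undo_depth=0 redo_depth=2
After op 5 (type): buf='cat' undo_depth=1 redo_depth=0

Answer: cat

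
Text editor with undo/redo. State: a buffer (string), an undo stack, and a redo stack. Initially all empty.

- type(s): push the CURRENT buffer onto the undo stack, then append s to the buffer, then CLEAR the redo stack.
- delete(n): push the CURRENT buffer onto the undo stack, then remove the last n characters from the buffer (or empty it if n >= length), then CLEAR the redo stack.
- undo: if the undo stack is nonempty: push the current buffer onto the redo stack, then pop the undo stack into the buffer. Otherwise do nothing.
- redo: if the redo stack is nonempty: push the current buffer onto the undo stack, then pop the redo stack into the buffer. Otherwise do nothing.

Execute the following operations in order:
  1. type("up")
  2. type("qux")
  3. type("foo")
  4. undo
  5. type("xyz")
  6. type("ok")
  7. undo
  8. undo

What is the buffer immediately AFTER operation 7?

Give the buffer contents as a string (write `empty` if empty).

Answer: upquxxyz

Derivation:
After op 1 (type): buf='up' undo_depth=1 redo_depth=0
After op 2 (type): buf='upqux' undo_depth=2 redo_depth=0
After op 3 (type): buf='upquxfoo' undo_depth=3 redo_depth=0
After op 4 (undo): buf='upqux' undo_depth=2 redo_depth=1
After op 5 (type): buf='upquxxyz' undo_depth=3 redo_depth=0
After op 6 (type): buf='upquxxyzok' undo_depth=4 redo_depth=0
After op 7 (undo): buf='upquxxyz' undo_depth=3 redo_depth=1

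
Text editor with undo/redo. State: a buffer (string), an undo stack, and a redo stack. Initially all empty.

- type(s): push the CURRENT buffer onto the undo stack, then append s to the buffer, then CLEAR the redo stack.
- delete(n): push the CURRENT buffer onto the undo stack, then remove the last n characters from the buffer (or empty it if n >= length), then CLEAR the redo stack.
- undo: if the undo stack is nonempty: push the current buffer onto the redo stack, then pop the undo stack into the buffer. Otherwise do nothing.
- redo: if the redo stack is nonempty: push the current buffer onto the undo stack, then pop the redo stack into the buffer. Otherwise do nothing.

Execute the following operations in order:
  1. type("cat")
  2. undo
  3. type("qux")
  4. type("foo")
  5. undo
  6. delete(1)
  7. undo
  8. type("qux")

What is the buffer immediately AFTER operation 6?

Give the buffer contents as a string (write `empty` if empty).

After op 1 (type): buf='cat' undo_depth=1 redo_depth=0
After op 2 (undo): buf='(empty)' undo_depth=0 redo_depth=1
After op 3 (type): buf='qux' undo_depth=1 redo_depth=0
After op 4 (type): buf='quxfoo' undo_depth=2 redo_depth=0
After op 5 (undo): buf='qux' undo_depth=1 redo_depth=1
After op 6 (delete): buf='qu' undo_depth=2 redo_depth=0

Answer: qu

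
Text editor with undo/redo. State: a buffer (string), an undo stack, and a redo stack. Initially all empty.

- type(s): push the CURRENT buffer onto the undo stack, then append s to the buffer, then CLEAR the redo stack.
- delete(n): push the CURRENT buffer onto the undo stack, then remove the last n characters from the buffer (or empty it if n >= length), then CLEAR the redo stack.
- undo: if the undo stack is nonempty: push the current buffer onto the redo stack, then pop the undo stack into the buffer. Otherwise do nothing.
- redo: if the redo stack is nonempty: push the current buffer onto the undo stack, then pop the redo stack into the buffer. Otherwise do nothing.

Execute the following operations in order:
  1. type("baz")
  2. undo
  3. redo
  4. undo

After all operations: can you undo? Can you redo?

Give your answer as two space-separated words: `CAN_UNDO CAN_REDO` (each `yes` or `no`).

After op 1 (type): buf='baz' undo_depth=1 redo_depth=0
After op 2 (undo): buf='(empty)' undo_depth=0 redo_depth=1
After op 3 (redo): buf='baz' undo_depth=1 redo_depth=0
After op 4 (undo): buf='(empty)' undo_depth=0 redo_depth=1

Answer: no yes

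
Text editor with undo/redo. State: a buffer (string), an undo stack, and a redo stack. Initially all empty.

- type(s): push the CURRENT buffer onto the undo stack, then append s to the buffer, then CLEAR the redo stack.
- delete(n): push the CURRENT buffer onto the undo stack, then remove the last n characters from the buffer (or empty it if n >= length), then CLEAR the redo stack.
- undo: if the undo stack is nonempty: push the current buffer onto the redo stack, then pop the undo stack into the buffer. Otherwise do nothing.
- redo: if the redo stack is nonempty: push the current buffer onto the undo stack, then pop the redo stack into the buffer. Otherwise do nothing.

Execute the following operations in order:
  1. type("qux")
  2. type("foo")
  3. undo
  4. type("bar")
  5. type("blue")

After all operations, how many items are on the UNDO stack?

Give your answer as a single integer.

Answer: 3

Derivation:
After op 1 (type): buf='qux' undo_depth=1 redo_depth=0
After op 2 (type): buf='quxfoo' undo_depth=2 redo_depth=0
After op 3 (undo): buf='qux' undo_depth=1 redo_depth=1
After op 4 (type): buf='quxbar' undo_depth=2 redo_depth=0
After op 5 (type): buf='quxbarblue' undo_depth=3 redo_depth=0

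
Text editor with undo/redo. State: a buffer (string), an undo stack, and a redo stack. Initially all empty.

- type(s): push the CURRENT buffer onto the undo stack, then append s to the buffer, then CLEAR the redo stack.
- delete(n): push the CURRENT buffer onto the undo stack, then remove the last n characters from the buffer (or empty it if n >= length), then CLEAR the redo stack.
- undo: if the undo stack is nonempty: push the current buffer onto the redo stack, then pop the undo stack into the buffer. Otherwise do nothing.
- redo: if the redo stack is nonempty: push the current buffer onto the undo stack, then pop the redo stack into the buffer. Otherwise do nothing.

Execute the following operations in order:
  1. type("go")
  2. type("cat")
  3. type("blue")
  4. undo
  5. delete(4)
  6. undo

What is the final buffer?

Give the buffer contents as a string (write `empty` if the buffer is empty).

After op 1 (type): buf='go' undo_depth=1 redo_depth=0
After op 2 (type): buf='gocat' undo_depth=2 redo_depth=0
After op 3 (type): buf='gocatblue' undo_depth=3 redo_depth=0
After op 4 (undo): buf='gocat' undo_depth=2 redo_depth=1
After op 5 (delete): buf='g' undo_depth=3 redo_depth=0
After op 6 (undo): buf='gocat' undo_depth=2 redo_depth=1

Answer: gocat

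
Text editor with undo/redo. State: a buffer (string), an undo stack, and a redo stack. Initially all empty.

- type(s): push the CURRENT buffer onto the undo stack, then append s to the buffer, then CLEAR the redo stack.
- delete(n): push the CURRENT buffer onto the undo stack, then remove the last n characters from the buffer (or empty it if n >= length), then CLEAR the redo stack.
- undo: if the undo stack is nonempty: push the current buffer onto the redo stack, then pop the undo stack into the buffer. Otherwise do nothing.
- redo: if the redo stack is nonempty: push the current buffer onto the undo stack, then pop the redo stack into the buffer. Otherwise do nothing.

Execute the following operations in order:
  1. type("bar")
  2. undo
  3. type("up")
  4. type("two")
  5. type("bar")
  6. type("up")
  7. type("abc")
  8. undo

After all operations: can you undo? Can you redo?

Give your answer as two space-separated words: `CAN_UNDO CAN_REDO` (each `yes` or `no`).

After op 1 (type): buf='bar' undo_depth=1 redo_depth=0
After op 2 (undo): buf='(empty)' undo_depth=0 redo_depth=1
After op 3 (type): buf='up' undo_depth=1 redo_depth=0
After op 4 (type): buf='uptwo' undo_depth=2 redo_depth=0
After op 5 (type): buf='uptwobar' undo_depth=3 redo_depth=0
After op 6 (type): buf='uptwobarup' undo_depth=4 redo_depth=0
After op 7 (type): buf='uptwobarupabc' undo_depth=5 redo_depth=0
After op 8 (undo): buf='uptwobarup' undo_depth=4 redo_depth=1

Answer: yes yes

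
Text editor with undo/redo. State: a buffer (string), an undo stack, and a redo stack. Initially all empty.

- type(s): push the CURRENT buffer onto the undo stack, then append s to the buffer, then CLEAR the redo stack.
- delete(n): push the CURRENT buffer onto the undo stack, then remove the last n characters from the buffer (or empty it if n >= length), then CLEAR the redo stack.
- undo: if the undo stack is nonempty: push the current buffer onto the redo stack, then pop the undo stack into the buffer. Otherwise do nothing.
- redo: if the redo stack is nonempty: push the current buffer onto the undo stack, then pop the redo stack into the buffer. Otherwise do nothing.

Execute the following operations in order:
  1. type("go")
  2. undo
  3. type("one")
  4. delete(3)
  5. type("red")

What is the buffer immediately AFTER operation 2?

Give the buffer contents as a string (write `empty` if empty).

After op 1 (type): buf='go' undo_depth=1 redo_depth=0
After op 2 (undo): buf='(empty)' undo_depth=0 redo_depth=1

Answer: empty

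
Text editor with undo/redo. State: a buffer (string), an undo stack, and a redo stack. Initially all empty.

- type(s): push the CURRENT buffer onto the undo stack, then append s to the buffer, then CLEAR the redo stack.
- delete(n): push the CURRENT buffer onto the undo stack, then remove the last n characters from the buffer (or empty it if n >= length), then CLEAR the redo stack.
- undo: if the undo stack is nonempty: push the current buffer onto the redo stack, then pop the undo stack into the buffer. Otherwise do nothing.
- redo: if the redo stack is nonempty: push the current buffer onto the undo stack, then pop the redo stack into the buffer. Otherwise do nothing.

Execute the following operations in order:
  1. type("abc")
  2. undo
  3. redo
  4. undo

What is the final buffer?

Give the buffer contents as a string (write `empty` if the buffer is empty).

After op 1 (type): buf='abc' undo_depth=1 redo_depth=0
After op 2 (undo): buf='(empty)' undo_depth=0 redo_depth=1
After op 3 (redo): buf='abc' undo_depth=1 redo_depth=0
After op 4 (undo): buf='(empty)' undo_depth=0 redo_depth=1

Answer: empty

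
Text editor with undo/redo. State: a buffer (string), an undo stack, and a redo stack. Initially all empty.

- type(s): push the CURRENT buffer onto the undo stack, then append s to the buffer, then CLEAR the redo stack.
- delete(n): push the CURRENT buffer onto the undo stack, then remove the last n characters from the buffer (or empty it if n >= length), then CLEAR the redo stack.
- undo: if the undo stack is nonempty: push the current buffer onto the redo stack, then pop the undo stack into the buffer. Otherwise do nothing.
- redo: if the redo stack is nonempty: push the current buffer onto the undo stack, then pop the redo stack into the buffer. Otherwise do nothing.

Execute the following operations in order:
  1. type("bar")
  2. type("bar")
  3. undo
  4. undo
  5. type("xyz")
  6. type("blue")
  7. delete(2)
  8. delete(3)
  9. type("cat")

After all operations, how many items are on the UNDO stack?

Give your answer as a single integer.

After op 1 (type): buf='bar' undo_depth=1 redo_depth=0
After op 2 (type): buf='barbar' undo_depth=2 redo_depth=0
After op 3 (undo): buf='bar' undo_depth=1 redo_depth=1
After op 4 (undo): buf='(empty)' undo_depth=0 redo_depth=2
After op 5 (type): buf='xyz' undo_depth=1 redo_depth=0
After op 6 (type): buf='xyzblue' undo_depth=2 redo_depth=0
After op 7 (delete): buf='xyzbl' undo_depth=3 redo_depth=0
After op 8 (delete): buf='xy' undo_depth=4 redo_depth=0
After op 9 (type): buf='xycat' undo_depth=5 redo_depth=0

Answer: 5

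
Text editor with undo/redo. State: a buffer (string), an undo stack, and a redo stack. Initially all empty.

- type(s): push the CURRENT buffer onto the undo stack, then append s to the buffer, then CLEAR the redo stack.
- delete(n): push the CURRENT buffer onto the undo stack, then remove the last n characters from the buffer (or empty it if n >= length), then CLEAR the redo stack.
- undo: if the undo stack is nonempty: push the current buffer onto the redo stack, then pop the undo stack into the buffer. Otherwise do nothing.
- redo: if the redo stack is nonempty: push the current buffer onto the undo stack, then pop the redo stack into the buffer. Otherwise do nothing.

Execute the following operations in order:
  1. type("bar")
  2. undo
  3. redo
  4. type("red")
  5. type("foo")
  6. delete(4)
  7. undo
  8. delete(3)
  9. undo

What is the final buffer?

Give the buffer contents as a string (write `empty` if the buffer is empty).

Answer: barredfoo

Derivation:
After op 1 (type): buf='bar' undo_depth=1 redo_depth=0
After op 2 (undo): buf='(empty)' undo_depth=0 redo_depth=1
After op 3 (redo): buf='bar' undo_depth=1 redo_depth=0
After op 4 (type): buf='barred' undo_depth=2 redo_depth=0
After op 5 (type): buf='barredfoo' undo_depth=3 redo_depth=0
After op 6 (delete): buf='barre' undo_depth=4 redo_depth=0
After op 7 (undo): buf='barredfoo' undo_depth=3 redo_depth=1
After op 8 (delete): buf='barred' undo_depth=4 redo_depth=0
After op 9 (undo): buf='barredfoo' undo_depth=3 redo_depth=1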